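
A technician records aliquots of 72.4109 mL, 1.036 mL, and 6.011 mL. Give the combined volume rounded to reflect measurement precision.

79.458 mL

72.4109 mL + 1.036 mL + 6.011 mL = 79.4579 mL.
Addition/subtraction keeps the fewest decimal places: 72.4109 → 4 decimal places, 1.036 → 3 decimal places, 6.011 → 3 decimal places; limit is 3.
Rounded to 3 decimal places: 79.458 mL.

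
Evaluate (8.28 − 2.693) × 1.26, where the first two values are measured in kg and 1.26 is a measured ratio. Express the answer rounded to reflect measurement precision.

8.28 kg − 2.693 kg = 5.587 kg; the difference is limited to 2 decimal places (3 s.f.).
Carrying full precision, 5.587 × 1.26 = 7.03962 kg; 1.26 has 3 s.f., so the result keeps min(3, 3) = 3 s.f.
Rounded to 3 significant figures: 7.04 kg.

7.04 kg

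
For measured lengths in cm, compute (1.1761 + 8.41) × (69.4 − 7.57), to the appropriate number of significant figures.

1.1761 + 8.41 = 9.5861, limited to 2 d.p. → 3 s.f.; 69.4 − 7.57 = 61.83, limited to 1 d.p. → 3 s.f.
Carrying full precision, 9.5861 × 61.83 = 592.708563; keep min(3, 3) = 3 s.f.
Rounded to 3 significant figures: 593 cm².

593 cm²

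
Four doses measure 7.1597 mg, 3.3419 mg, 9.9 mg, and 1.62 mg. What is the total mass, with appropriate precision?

22.0 mg

7.1597 mg + 3.3419 mg + 9.9 mg + 1.62 mg = 22.0216 mg.
Addition/subtraction keeps the fewest decimal places: 7.1597 → 4 decimal places, 3.3419 → 4 decimal places, 9.9 → 1 decimal place, 1.62 → 2 decimal places; limit is 1.
Rounded to 1 decimal place: 22.0 mg.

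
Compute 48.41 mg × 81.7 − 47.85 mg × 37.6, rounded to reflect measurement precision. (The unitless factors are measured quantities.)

2.16 × 10³ mg

48.41 × 81.7 = 3955.097 → 3.96 × 10³ mg (3 s.f., last digit at the 10^1 place).
47.85 × 37.6 = 1799.16 → 1.80 × 10³ mg (3 s.f., last digit at the 10^1 place).
Difference: 2155.937 mg; keep the coarser place, 10^1.
Result: 2.16 × 10³ mg.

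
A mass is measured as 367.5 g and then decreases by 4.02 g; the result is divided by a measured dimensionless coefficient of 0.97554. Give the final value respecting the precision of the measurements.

372.6 g

367.5 g − 4.02 g = 363.48 g; the difference is limited to 1 decimal place (4 s.f.).
Carrying full precision, 363.48 ÷ 0.97554 = 372.593640445… g; 0.97554 has 5 s.f., so the result keeps min(4, 5) = 4 s.f.
Rounded to 4 significant figures: 372.6 g.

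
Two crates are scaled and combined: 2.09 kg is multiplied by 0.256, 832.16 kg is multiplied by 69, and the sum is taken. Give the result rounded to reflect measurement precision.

2.09 × 0.256 = 0.53504 → 0.535 kg (3 s.f., last digit at the 10^-3 place).
832.16 × 69 = 57419.04 → 5.7 × 10^4 kg (2 s.f., last digit at the 10^3 place).
Sum: 57419.57504 kg; keep the coarser place, 10^3.
Result: 5.7 × 10^4 kg.

5.7 × 10^4 kg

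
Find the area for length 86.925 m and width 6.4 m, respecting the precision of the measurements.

5.6 × 10² m²

area = 86.925 m × 6.4 m = 556.32 m².
86.925 has 5 significant figures; 6.4 has 2.
Division/multiplication keeps the fewest: 2 significant figures.
Rounded: 5.6 × 10² m².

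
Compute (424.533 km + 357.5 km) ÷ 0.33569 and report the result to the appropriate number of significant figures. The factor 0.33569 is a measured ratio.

2.330 × 10^3 km

424.533 km + 357.5 km = 782.033 km; the sum is limited to 1 decimal place (4 s.f.).
Carrying full precision, 782.033 ÷ 0.33569 = 2329.62852632… km; 0.33569 has 5 s.f., so the result keeps min(4, 5) = 4 s.f.
Rounded to 4 significant figures: 2.330 × 10^3 km.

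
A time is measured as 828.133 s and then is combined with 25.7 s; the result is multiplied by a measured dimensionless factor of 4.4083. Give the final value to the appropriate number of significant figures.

828.133 s + 25.7 s = 853.833 s; the sum is limited to 1 decimal place (4 s.f.).
Carrying full precision, 853.833 × 4.4083 = 3763.9520139 s; 4.4083 has 5 s.f., so the result keeps min(4, 5) = 4 s.f.
Rounded to 4 significant figures: 3764 s.

3764 s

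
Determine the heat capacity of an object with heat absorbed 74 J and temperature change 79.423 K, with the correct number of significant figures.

heat capacity = 74 J ÷ 79.423 K = 0.931720030722… J/K.
74 has 2 significant figures; 79.423 has 5.
Division/multiplication keeps the fewest: 2 significant figures.
Rounded: 9.3 × 10⁻¹ J/K.

9.3 × 10⁻¹ J/K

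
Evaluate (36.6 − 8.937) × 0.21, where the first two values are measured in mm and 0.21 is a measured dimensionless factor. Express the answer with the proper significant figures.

5.8 mm

36.6 mm − 8.937 mm = 27.663 mm; the difference is limited to 1 decimal place (3 s.f.).
Carrying full precision, 27.663 × 0.21 = 5.80923 mm; 0.21 has 2 s.f., so the result keeps min(3, 2) = 2 s.f.
Rounded to 2 significant figures: 5.8 mm.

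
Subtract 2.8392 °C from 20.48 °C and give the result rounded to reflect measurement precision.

20.48 °C − 2.8392 °C = 17.6408 °C.
Addition/subtraction keeps the fewest decimal places: 20.48 → 2 decimal places, 2.8392 → 4 decimal places; limit is 2.
Rounded to 2 decimal places: 17.64 °C.

17.64 °C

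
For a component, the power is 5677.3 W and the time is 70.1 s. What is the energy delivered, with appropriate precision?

3.98 × 10^5 J

energy delivered = 5677.3 W × 70.1 s = 397978.73 J.
5677.3 has 5 significant figures; 70.1 has 3.
Division/multiplication keeps the fewest: 3 significant figures.
Rounded: 3.98 × 10^5 J.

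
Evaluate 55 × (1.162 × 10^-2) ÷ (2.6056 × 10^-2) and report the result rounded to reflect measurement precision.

55 × (1.162 × 10^-2) ÷ (2.6056 × 10^-2) = 24.5279398219…
Multiplication/division keeps the fewest significant figures: 55 → 2 s.f., 1.162 × 10^-2 → 4 s.f., 2.6056 × 10^-2 → 5 s.f.; limit is 2.
Rounded to 2 significant figures: 25.

25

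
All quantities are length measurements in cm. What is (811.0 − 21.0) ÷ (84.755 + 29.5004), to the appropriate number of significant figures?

6.914

811.0 − 21.0 = 790.0, limited to 1 d.p. → 4 s.f.; 84.755 + 29.5004 = 114.2554, limited to 3 d.p. → 6 s.f.
Carrying full precision, 790.0 ÷ 114.2554 = 6.9143340271…; keep min(4, 6) = 4 s.f.
Rounded to 4 significant figures: 6.914.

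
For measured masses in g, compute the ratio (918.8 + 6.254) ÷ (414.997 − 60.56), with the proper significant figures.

2.610

918.8 + 6.254 = 925.054, limited to 1 d.p. → 4 s.f.; 414.997 − 60.56 = 354.437, limited to 2 d.p. → 5 s.f.
Carrying full precision, 925.054 ÷ 354.437 = 2.60992503604…; keep min(4, 5) = 4 s.f.
Rounded to 4 significant figures: 2.610.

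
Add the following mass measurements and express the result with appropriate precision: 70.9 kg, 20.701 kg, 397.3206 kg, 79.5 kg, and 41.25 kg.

609.7 kg

70.9 kg + 20.701 kg + 397.3206 kg + 79.5 kg + 41.25 kg = 609.6716 kg.
Addition/subtraction keeps the fewest decimal places: 70.9 → 1 decimal place, 20.701 → 3 decimal places, 397.3206 → 4 decimal places, 79.5 → 1 decimal place, 41.25 → 2 decimal places; limit is 1.
Rounded to 1 decimal place: 609.7 kg.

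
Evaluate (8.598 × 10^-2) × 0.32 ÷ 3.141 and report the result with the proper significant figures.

(8.598 × 10^-2) × 0.32 ÷ 3.141 = 0.00875950334288…
Multiplication/division keeps the fewest significant figures: 8.598 × 10^-2 → 4 s.f., 0.32 → 2 s.f., 3.141 → 4 s.f.; limit is 2.
Rounded to 2 significant figures: 8.8 × 10^-3.

8.8 × 10^-3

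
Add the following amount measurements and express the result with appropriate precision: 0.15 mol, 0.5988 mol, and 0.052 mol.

0.80 mol

0.15 mol + 0.5988 mol + 0.052 mol = 0.8008 mol.
Addition/subtraction keeps the fewest decimal places: 0.15 → 2 decimal places, 0.5988 → 4 decimal places, 0.052 → 3 decimal places; limit is 2.
Rounded to 2 decimal places: 0.80 mol.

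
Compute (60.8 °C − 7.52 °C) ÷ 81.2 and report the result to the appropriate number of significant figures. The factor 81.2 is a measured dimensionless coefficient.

60.8 °C − 7.52 °C = 53.28 °C; the difference is limited to 1 decimal place (3 s.f.).
Carrying full precision, 53.28 ÷ 81.2 = 0.656157635468… °C; 81.2 has 3 s.f., so the result keeps min(3, 3) = 3 s.f.
Rounded to 3 significant figures: 0.656 °C.

0.656 °C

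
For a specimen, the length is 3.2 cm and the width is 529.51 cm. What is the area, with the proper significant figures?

1.7 × 10^3 cm²

area = 3.2 cm × 529.51 cm = 1694.432 cm².
3.2 has 2 significant figures; 529.51 has 5.
Division/multiplication keeps the fewest: 2 significant figures.
Rounded: 1.7 × 10^3 cm².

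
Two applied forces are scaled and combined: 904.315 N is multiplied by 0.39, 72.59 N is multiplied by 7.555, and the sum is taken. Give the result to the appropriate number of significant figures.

904.315 × 0.39 = 352.68285 → 3.5 × 10² N (2 s.f., last digit at the 10^1 place).
72.59 × 7.555 = 548.41745 → 548.4 N (4 s.f., last digit at the 10^-1 place).
Sum: 901.1003 N; keep the coarser place, 10^1.
Result: 9.0 × 10² N.

9.0 × 10² N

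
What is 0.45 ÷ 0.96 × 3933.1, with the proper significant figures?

0.45 ÷ 0.96 × 3933.1 = 1843.640625
Multiplication/division keeps the fewest significant figures: 0.45 → 2 s.f., 0.96 → 2 s.f., 3933.1 → 5 s.f.; limit is 2.
Rounded to 2 significant figures: 1.8 × 10³.

1.8 × 10³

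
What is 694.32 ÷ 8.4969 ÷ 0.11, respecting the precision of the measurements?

7.4 × 10^2

694.32 ÷ 8.4969 ÷ 0.11 = 742.8591604…
Multiplication/division keeps the fewest significant figures: 694.32 → 5 s.f., 8.4969 → 5 s.f., 0.11 → 2 s.f.; limit is 2.
Rounded to 2 significant figures: 7.4 × 10^2.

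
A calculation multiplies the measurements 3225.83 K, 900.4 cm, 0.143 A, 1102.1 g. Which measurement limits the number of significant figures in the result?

3225.83 K → 6 s.f.; 900.4 cm → 4 s.f.; 0.143 A → 3 s.f.; 1102.1 g → 5 s.f.
The fewest is 3 significant figures, from 0.143 A.

0.143 A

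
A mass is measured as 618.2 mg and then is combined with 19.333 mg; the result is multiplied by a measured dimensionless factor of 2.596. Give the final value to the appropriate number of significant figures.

1655 mg

618.2 mg + 19.333 mg = 637.533 mg; the sum is limited to 1 decimal place (4 s.f.).
Carrying full precision, 637.533 × 2.596 = 1655.035668 mg; 2.596 has 4 s.f., so the result keeps min(4, 4) = 4 s.f.
Rounded to 4 significant figures: 1655 mg.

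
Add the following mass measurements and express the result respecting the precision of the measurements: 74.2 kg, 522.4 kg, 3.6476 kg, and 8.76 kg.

74.2 kg + 522.4 kg + 3.6476 kg + 8.76 kg = 609.0076 kg.
Addition/subtraction keeps the fewest decimal places: 74.2 → 1 decimal place, 522.4 → 1 decimal place, 3.6476 → 4 decimal places, 8.76 → 2 decimal places; limit is 1.
Rounded to 1 decimal place: 609.0 kg.

609.0 kg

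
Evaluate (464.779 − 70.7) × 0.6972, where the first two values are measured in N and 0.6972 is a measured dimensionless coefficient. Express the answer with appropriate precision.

274.8 N

464.779 N − 70.7 N = 394.079 N; the difference is limited to 1 decimal place (4 s.f.).
Carrying full precision, 394.079 × 0.6972 = 274.7518788 N; 0.6972 has 4 s.f., so the result keeps min(4, 4) = 4 s.f.
Rounded to 4 significant figures: 274.8 N.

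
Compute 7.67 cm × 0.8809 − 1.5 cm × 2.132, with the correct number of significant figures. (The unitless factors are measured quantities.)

7.67 × 0.8809 = 6.756503 → 6.76 cm (3 s.f., last digit at the 10^-2 place).
1.5 × 2.132 = 3.198 → 3.2 cm (2 s.f., last digit at the 10^-1 place).
Difference: 3.558503 cm; keep the coarser place, 10^-1.
Result: 3.6 cm.

3.6 cm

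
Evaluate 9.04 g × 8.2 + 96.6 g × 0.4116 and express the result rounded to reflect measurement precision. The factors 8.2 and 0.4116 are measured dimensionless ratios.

114 g

9.04 × 8.2 = 74.128 → 74 g (2 s.f., last digit at the 10^0 place).
96.6 × 0.4116 = 39.76056 → 39.8 g (3 s.f., last digit at the 10^-1 place).
Sum: 113.88856 g; keep the coarser place, 10^0.
Result: 114 g.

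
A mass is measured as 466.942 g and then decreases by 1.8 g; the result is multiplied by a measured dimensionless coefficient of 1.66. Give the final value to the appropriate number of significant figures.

772 g

466.942 g − 1.8 g = 465.142 g; the difference is limited to 1 decimal place (4 s.f.).
Carrying full precision, 465.142 × 1.66 = 772.13572 g; 1.66 has 3 s.f., so the result keeps min(4, 3) = 3 s.f.
Rounded to 3 significant figures: 772 g.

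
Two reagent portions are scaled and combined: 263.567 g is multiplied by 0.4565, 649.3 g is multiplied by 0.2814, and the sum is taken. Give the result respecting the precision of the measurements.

263.567 × 0.4565 = 120.3183355 → 1.203 × 10^2 g (4 s.f., last digit at the 10^-1 place).
649.3 × 0.2814 = 182.71302 → 182.7 g (4 s.f., last digit at the 10^-1 place).
Sum: 303.0313555 g; keep the coarser place, 10^-1.
Result: 303.0 g.

303.0 g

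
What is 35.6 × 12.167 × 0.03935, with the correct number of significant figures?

17.0

35.6 × 12.167 × 0.03935 = 17.04426362
Multiplication/division keeps the fewest significant figures: 35.6 → 3 s.f., 12.167 → 5 s.f., 0.03935 → 4 s.f.; limit is 3.
Rounded to 3 significant figures: 17.0.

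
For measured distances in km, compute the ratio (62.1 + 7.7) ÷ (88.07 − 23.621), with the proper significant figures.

1.08

62.1 + 7.7 = 69.8, limited to 1 d.p. → 3 s.f.; 88.07 − 23.621 = 64.449, limited to 2 d.p. → 4 s.f.
Carrying full precision, 69.8 ÷ 64.449 = 1.08302688948…; keep min(3, 4) = 3 s.f.
Rounded to 3 significant figures: 1.08.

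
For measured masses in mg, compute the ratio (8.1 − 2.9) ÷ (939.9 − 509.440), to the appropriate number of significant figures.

8.1 − 2.9 = 5.2, limited to 1 d.p. → 2 s.f.; 939.9 − 509.440 = 430.460, limited to 1 d.p. → 4 s.f.
Carrying full precision, 5.2 ÷ 430.460 = 0.0120801003578…; keep min(2, 4) = 2 s.f.
Rounded to 2 significant figures: 0.012.

0.012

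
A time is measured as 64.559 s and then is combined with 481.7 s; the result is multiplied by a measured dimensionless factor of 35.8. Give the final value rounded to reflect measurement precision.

64.559 s + 481.7 s = 546.259 s; the sum is limited to 1 decimal place (4 s.f.).
Carrying full precision, 546.259 × 35.8 = 19556.0722 s; 35.8 has 3 s.f., so the result keeps min(4, 3) = 3 s.f.
Rounded to 3 significant figures: 1.96 × 10^4 s.

1.96 × 10^4 s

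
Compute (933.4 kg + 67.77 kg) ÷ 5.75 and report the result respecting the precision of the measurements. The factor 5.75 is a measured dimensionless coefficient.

933.4 kg + 67.77 kg = 1001.17 kg; the sum is limited to 1 decimal place (5 s.f.).
Carrying full precision, 1001.17 ÷ 5.75 = 174.116521739… kg; 5.75 has 3 s.f., so the result keeps min(5, 3) = 3 s.f.
Rounded to 3 significant figures: 174 kg.

174 kg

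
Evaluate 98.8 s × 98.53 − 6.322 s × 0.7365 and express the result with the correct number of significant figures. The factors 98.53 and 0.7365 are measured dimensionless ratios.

98.8 × 98.53 = 9734.764 → 9.73 × 10^3 s (3 s.f., last digit at the 10^1 place).
6.322 × 0.7365 = 4.656153 → 4.656 s (4 s.f., last digit at the 10^-3 place).
Difference: 9730.107847 s; keep the coarser place, 10^1.
Result: 9.73 × 10^3 s.

9.73 × 10^3 s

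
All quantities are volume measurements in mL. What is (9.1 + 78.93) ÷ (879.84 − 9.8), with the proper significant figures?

0.101

9.1 + 78.93 = 88.03, limited to 1 d.p. → 3 s.f.; 879.84 − 9.8 = 870.04, limited to 1 d.p. → 4 s.f.
Carrying full precision, 88.03 ÷ 870.04 = 0.101179256126…; keep min(3, 4) = 3 s.f.
Rounded to 3 significant figures: 0.101.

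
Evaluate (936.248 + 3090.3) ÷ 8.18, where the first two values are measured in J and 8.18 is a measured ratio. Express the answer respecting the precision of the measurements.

936.248 J + 3090.3 J = 4026.548 J; the sum is limited to 1 decimal place (5 s.f.).
Carrying full precision, 4026.548 ÷ 8.18 = 492.243031785… J; 8.18 has 3 s.f., so the result keeps min(5, 3) = 3 s.f.
Rounded to 3 significant figures: 492 J.

492 J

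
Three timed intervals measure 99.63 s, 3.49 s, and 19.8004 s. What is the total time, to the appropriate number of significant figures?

122.92 s

99.63 s + 3.49 s + 19.8004 s = 122.9204 s.
Addition/subtraction keeps the fewest decimal places: 99.63 → 2 decimal places, 3.49 → 2 decimal places, 19.8004 → 4 decimal places; limit is 2.
Rounded to 2 decimal places: 122.92 s.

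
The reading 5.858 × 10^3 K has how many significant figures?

4

5.858 × 10^3: in scientific notation every digit of the coefficient is significant.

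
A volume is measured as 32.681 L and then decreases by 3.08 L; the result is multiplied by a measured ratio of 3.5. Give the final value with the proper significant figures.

32.681 L − 3.08 L = 29.601 L; the difference is limited to 2 decimal places (4 s.f.).
Carrying full precision, 29.601 × 3.5 = 103.6035 L; 3.5 has 2 s.f., so the result keeps min(4, 2) = 2 s.f.
Rounded to 2 significant figures: 1.0 × 10^2 L.

1.0 × 10^2 L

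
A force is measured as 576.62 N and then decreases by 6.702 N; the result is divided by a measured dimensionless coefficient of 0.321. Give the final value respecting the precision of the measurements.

1.78 × 10^3 N

576.62 N − 6.702 N = 569.918 N; the difference is limited to 2 decimal places (5 s.f.).
Carrying full precision, 569.918 ÷ 0.321 = 1775.44548287… N; 0.321 has 3 s.f., so the result keeps min(5, 3) = 3 s.f.
Rounded to 3 significant figures: 1.78 × 10^3 N.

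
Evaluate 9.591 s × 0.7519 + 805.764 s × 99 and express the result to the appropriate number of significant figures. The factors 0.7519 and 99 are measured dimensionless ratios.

9.591 × 0.7519 = 7.2114729 → 7.211 s (4 s.f., last digit at the 10^-3 place).
805.764 × 99 = 79770.636 → 8.0 × 10⁴ s (2 s.f., last digit at the 10^3 place).
Sum: 79777.8474729 s; keep the coarser place, 10^3.
Result: 8.0 × 10⁴ s.

8.0 × 10⁴ s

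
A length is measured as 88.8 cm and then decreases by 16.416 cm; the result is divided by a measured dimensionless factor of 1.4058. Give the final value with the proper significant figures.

51.5 cm

88.8 cm − 16.416 cm = 72.384 cm; the difference is limited to 1 decimal place (3 s.f.).
Carrying full precision, 72.384 ÷ 1.4058 = 51.4895433205… cm; 1.4058 has 5 s.f., so the result keeps min(3, 5) = 3 s.f.
Rounded to 3 significant figures: 51.5 cm.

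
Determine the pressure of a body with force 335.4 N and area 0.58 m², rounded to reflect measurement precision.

pressure = 335.4 N ÷ 0.58 m² = 578.275862069… Pa.
335.4 has 4 significant figures; 0.58 has 2.
Division/multiplication keeps the fewest: 2 significant figures.
Rounded: 5.8 × 10^2 Pa.

5.8 × 10^2 Pa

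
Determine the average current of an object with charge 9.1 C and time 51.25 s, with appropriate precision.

0.18 A

average current = 9.1 C ÷ 51.25 s = 0.17756097561… A.
9.1 has 2 significant figures; 51.25 has 4.
Division/multiplication keeps the fewest: 2 significant figures.
Rounded: 0.18 A.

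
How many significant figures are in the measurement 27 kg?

27: every digit is nonzero and significant.

2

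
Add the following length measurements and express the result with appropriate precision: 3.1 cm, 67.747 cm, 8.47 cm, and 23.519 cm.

3.1 cm + 67.747 cm + 8.47 cm + 23.519 cm = 102.836 cm.
Addition/subtraction keeps the fewest decimal places: 3.1 → 1 decimal place, 67.747 → 3 decimal places, 8.47 → 2 decimal places, 23.519 → 3 decimal places; limit is 1.
Rounded to 1 decimal place: 102.8 cm.

102.8 cm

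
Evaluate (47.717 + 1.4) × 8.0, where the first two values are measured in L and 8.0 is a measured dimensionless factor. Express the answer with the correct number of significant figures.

47.717 L + 1.4 L = 49.117 L; the sum is limited to 1 decimal place (3 s.f.).
Carrying full precision, 49.117 × 8.0 = 392.936 L; 8.0 has 2 s.f., so the result keeps min(3, 2) = 2 s.f.
Rounded to 2 significant figures: 3.9 × 10² L.

3.9 × 10² L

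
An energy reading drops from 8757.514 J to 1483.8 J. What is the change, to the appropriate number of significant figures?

7273.7 J

8757.514 J − 1483.8 J = 7273.714 J.
Addition/subtraction keeps the fewest decimal places: 8757.514 → 3 decimal places, 1483.8 → 1 decimal place; limit is 1.
Rounded to 1 decimal place: 7273.7 J.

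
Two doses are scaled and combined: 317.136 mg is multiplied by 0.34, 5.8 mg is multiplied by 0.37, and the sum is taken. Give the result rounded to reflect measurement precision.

1.1 × 10² mg

317.136 × 0.34 = 107.82624 → 1.1 × 10² mg (2 s.f., last digit at the 10^1 place).
5.8 × 0.37 = 2.146 → 2.1 mg (2 s.f., last digit at the 10^-1 place).
Sum: 109.97224 mg; keep the coarser place, 10^1.
Result: 1.1 × 10² mg.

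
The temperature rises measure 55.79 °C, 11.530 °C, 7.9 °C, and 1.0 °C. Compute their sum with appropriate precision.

55.79 °C + 11.530 °C + 7.9 °C + 1.0 °C = 76.220 °C.
Addition/subtraction keeps the fewest decimal places: 55.79 → 2 decimal places, 11.530 → 3 decimal places, 7.9 → 1 decimal place, 1.0 → 1 decimal place; limit is 1.
Rounded to 1 decimal place: 76.2 °C.

76.2 °C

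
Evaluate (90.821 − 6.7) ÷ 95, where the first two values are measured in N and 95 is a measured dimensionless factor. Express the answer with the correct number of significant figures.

90.821 N − 6.7 N = 84.121 N; the difference is limited to 1 decimal place (3 s.f.).
Carrying full precision, 84.121 ÷ 95 = 0.885484210526… N; 95 has 2 s.f., so the result keeps min(3, 2) = 2 s.f.
Rounded to 2 significant figures: 0.89 N.

0.89 N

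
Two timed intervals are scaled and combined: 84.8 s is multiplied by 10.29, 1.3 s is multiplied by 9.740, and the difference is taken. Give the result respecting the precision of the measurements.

8.60 × 10² s

84.8 × 10.29 = 872.592 → 873 s (3 s.f., last digit at the 10^0 place).
1.3 × 9.740 = 12.662 → 13 s (2 s.f., last digit at the 10^0 place).
Difference: 859.93 s; keep the coarser place, 10^0.
Result: 8.60 × 10² s.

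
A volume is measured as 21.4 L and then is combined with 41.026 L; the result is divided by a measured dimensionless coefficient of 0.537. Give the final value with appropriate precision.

21.4 L + 41.026 L = 62.426 L; the sum is limited to 1 decimal place (3 s.f.).
Carrying full precision, 62.426 ÷ 0.537 = 116.249534451… L; 0.537 has 3 s.f., so the result keeps min(3, 3) = 3 s.f.
Rounded to 3 significant figures: 116 L.

116 L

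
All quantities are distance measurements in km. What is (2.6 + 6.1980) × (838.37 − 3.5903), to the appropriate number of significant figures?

7.3 × 10³ km²

2.6 + 6.1980 = 8.7980, limited to 1 d.p. → 2 s.f.; 838.37 − 3.5903 = 834.7797, limited to 2 d.p. → 5 s.f.
Carrying full precision, 8.7980 × 834.7797 = 7344.3918006; keep min(2, 5) = 2 s.f.
Rounded to 2 significant figures: 7.3 × 10³ km².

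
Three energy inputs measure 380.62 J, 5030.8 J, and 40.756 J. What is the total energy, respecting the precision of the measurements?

380.62 J + 5030.8 J + 40.756 J = 5452.176 J.
Addition/subtraction keeps the fewest decimal places: 380.62 → 2 decimal places, 5030.8 → 1 decimal place, 40.756 → 3 decimal places; limit is 1.
Rounded to 1 decimal place: 5452.2 J.

5452.2 J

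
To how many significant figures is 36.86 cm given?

36.86: every digit is nonzero and significant.

4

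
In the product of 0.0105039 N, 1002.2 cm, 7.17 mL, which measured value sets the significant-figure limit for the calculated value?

7.17 mL

0.0105039 N → 6 s.f.; 1002.2 cm → 5 s.f.; 7.17 mL → 3 s.f.
The fewest is 3 significant figures, from 7.17 mL.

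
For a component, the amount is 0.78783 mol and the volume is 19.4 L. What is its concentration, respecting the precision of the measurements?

4.06 × 10⁻² mol/L

concentration = 0.78783 mol ÷ 19.4 L = 0.0406097938144… mol/L.
0.78783 has 5 significant figures; 19.4 has 3.
Division/multiplication keeps the fewest: 3 significant figures.
Rounded: 4.06 × 10⁻² mol/L.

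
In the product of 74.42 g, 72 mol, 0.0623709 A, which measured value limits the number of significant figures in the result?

74.42 g → 4 s.f.; 72 mol → 2 s.f.; 0.0623709 A → 6 s.f.
The fewest is 2 significant figures, from 72 mol.

72 mol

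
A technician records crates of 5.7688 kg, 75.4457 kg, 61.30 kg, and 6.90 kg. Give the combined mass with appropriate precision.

5.7688 kg + 75.4457 kg + 61.30 kg + 6.90 kg = 149.4145 kg.
Addition/subtraction keeps the fewest decimal places: 5.7688 → 4 decimal places, 75.4457 → 4 decimal places, 61.30 → 2 decimal places, 6.90 → 2 decimal places; limit is 2.
Rounded to 2 decimal places: 1.4941 × 10² kg.

1.4941 × 10² kg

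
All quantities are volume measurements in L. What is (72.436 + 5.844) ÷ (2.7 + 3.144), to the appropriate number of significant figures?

13

72.436 + 5.844 = 78.280, limited to 3 d.p. → 5 s.f.; 2.7 + 3.144 = 5.844, limited to 1 d.p. → 2 s.f.
Carrying full precision, 78.280 ÷ 5.844 = 13.394934976…; keep min(5, 2) = 2 s.f.
Rounded to 2 significant figures: 13.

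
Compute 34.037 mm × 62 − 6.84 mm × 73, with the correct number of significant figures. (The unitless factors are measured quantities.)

1.6 × 10^3 mm

34.037 × 62 = 2110.294 → 2.1 × 10^3 mm (2 s.f., last digit at the 10^2 place).
6.84 × 73 = 499.32 → 5.0 × 10^2 mm (2 s.f., last digit at the 10^1 place).
Difference: 1610.974 mm; keep the coarser place, 10^2.
Result: 1.6 × 10^3 mm.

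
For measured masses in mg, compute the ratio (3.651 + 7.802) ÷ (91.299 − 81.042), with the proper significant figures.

3.651 + 7.802 = 11.453, limited to 3 d.p. → 5 s.f.; 91.299 − 81.042 = 10.257, limited to 3 d.p. → 5 s.f.
Carrying full precision, 11.453 ÷ 10.257 = 1.11660329531…; keep min(5, 5) = 5 s.f.
Rounded to 5 significant figures: 1.1166.

1.1166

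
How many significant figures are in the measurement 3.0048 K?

5

3.0048: zeros between nonzero digits are significant.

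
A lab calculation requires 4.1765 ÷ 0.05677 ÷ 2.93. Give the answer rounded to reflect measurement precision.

4.1765 ÷ 0.05677 ÷ 2.93 = 25.1088007955…
Multiplication/division keeps the fewest significant figures: 4.1765 → 5 s.f., 0.05677 → 4 s.f., 2.93 → 3 s.f.; limit is 3.
Rounded to 3 significant figures: 25.1.

25.1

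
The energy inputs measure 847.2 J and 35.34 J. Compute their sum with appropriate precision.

847.2 J + 35.34 J = 882.54 J.
Addition/subtraction keeps the fewest decimal places: 847.2 → 1 decimal place, 35.34 → 2 decimal places; limit is 1.
Rounded to 1 decimal place: 882.5 J.

882.5 J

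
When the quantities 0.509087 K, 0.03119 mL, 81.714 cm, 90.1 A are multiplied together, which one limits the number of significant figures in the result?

90.1 A

0.509087 K → 6 s.f.; 0.03119 mL → 4 s.f.; 81.714 cm → 5 s.f.; 90.1 A → 3 s.f.
The fewest is 3 significant figures, from 90.1 A.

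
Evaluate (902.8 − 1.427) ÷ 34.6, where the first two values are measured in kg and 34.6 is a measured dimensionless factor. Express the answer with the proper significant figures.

902.8 kg − 1.427 kg = 901.373 kg; the difference is limited to 1 decimal place (4 s.f.).
Carrying full precision, 901.373 ÷ 34.6 = 26.0512427746… kg; 34.6 has 3 s.f., so the result keeps min(4, 3) = 3 s.f.
Rounded to 3 significant figures: 26.1 kg.

26.1 kg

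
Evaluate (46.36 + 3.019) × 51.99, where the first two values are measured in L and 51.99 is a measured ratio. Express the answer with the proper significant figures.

2567 L

46.36 L + 3.019 L = 49.379 L; the sum is limited to 2 decimal places (4 s.f.).
Carrying full precision, 49.379 × 51.99 = 2567.21421 L; 51.99 has 4 s.f., so the result keeps min(4, 4) = 4 s.f.
Rounded to 4 significant figures: 2567 L.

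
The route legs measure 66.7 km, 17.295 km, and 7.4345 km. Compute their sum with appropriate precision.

66.7 km + 17.295 km + 7.4345 km = 91.4295 km.
Addition/subtraction keeps the fewest decimal places: 66.7 → 1 decimal place, 17.295 → 3 decimal places, 7.4345 → 4 decimal places; limit is 1.
Rounded to 1 decimal place: 91.4 km.

91.4 km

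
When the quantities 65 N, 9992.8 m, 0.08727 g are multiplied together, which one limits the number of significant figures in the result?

65 N

65 N → 2 s.f.; 9992.8 m → 5 s.f.; 0.08727 g → 4 s.f.
The fewest is 2 significant figures, from 65 N.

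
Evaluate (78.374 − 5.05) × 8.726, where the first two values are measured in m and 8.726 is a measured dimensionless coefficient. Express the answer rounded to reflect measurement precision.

639.8 m

78.374 m − 5.05 m = 73.324 m; the difference is limited to 2 decimal places (4 s.f.).
Carrying full precision, 73.324 × 8.726 = 639.825224 m; 8.726 has 4 s.f., so the result keeps min(4, 4) = 4 s.f.
Rounded to 4 significant figures: 639.8 m.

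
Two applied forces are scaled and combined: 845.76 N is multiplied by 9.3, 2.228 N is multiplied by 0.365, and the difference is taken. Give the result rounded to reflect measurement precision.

845.76 × 9.3 = 7865.568 → 7.9 × 10^3 N (2 s.f., last digit at the 10^2 place).
2.228 × 0.365 = 0.81322 → 0.813 N (3 s.f., last digit at the 10^-3 place).
Difference: 7864.75478 N; keep the coarser place, 10^2.
Result: 7.9 × 10^3 N.

7.9 × 10^3 N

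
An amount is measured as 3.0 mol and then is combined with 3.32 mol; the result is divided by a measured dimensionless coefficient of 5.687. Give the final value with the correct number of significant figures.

1.1 mol

3.0 mol + 3.32 mol = 6.32 mol; the sum is limited to 1 decimal place (2 s.f.).
Carrying full precision, 6.32 ÷ 5.687 = 1.11130648848… mol; 5.687 has 4 s.f., so the result keeps min(2, 4) = 2 s.f.
Rounded to 2 significant figures: 1.1 mol.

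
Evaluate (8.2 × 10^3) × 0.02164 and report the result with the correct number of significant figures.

(8.2 × 10^3) × 0.02164 = 177.448
Multiplication/division keeps the fewest significant figures: 8.2 × 10^3 → 2 s.f., 0.02164 → 4 s.f.; limit is 2.
Rounded to 2 significant figures: 1.8 × 10^2.

1.8 × 10^2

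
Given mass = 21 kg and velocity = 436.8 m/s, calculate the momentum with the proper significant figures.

momentum = 21 kg × 436.8 m/s = 9172.8 kg·m/s.
21 has 2 significant figures; 436.8 has 4.
Division/multiplication keeps the fewest: 2 significant figures.
Rounded: 9.2 × 10^3 kg·m/s.

9.2 × 10^3 kg·m/s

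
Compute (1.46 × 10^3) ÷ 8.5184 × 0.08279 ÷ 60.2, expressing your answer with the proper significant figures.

(1.46 × 10^3) ÷ 8.5184 × 0.08279 ÷ 60.2 = 0.235709028383…
Multiplication/division keeps the fewest significant figures: 1.46 × 10^3 → 3 s.f., 8.5184 → 5 s.f., 0.08279 → 4 s.f., 60.2 → 3 s.f.; limit is 3.
Rounded to 3 significant figures: 0.236.

0.236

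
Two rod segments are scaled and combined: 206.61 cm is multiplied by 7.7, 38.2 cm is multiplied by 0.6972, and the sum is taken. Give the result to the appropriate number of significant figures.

1.6 × 10^3 cm

206.61 × 7.7 = 1590.897 → 1.6 × 10^3 cm (2 s.f., last digit at the 10^2 place).
38.2 × 0.6972 = 26.63304 → 26.6 cm (3 s.f., last digit at the 10^-1 place).
Sum: 1617.53004 cm; keep the coarser place, 10^2.
Result: 1.6 × 10^3 cm.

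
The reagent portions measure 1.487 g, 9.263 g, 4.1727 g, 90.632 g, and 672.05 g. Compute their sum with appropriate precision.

777.60 g

1.487 g + 9.263 g + 4.1727 g + 90.632 g + 672.05 g = 777.6047 g.
Addition/subtraction keeps the fewest decimal places: 1.487 → 3 decimal places, 9.263 → 3 decimal places, 4.1727 → 4 decimal places, 90.632 → 3 decimal places, 672.05 → 2 decimal places; limit is 2.
Rounded to 2 decimal places: 777.60 g.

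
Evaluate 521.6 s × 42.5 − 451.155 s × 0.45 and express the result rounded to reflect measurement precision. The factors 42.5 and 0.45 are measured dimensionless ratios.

2.20 × 10^4 s

521.6 × 42.5 = 22168 → 2.22 × 10^4 s (3 s.f., last digit at the 10^2 place).
451.155 × 0.45 = 203.01975 → 2.0 × 10^2 s (2 s.f., last digit at the 10^1 place).
Difference: 21964.98025 s; keep the coarser place, 10^2.
Result: 2.20 × 10^4 s.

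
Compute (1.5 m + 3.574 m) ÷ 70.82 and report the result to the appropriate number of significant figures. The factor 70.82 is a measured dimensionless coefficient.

1.5 m + 3.574 m = 5.074 m; the sum is limited to 1 decimal place (2 s.f.).
Carrying full precision, 5.074 ÷ 70.82 = 0.0716464275628… m; 70.82 has 4 s.f., so the result keeps min(2, 4) = 2 s.f.
Rounded to 2 significant figures: 0.072 m.

0.072 m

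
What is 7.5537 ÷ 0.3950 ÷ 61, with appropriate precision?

7.5537 ÷ 0.3950 ÷ 61 = 0.313496576053…
Multiplication/division keeps the fewest significant figures: 7.5537 → 5 s.f., 0.3950 → 4 s.f., 61 → 2 s.f.; limit is 2.
Rounded to 2 significant figures: 0.31.

0.31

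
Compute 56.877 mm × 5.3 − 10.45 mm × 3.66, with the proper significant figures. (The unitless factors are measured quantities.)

2.6 × 10^2 mm

56.877 × 5.3 = 301.4481 → 3.0 × 10^2 mm (2 s.f., last digit at the 10^1 place).
10.45 × 3.66 = 38.247 → 38.2 mm (3 s.f., last digit at the 10^-1 place).
Difference: 263.2011 mm; keep the coarser place, 10^1.
Result: 2.6 × 10^2 mm.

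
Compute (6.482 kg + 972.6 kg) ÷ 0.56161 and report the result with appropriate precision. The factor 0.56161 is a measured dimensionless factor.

6.482 kg + 972.6 kg = 979.082 kg; the sum is limited to 1 decimal place (4 s.f.).
Carrying full precision, 979.082 ÷ 0.56161 = 1743.3485871… kg; 0.56161 has 5 s.f., so the result keeps min(4, 5) = 4 s.f.
Rounded to 4 significant figures: 1.743 × 10^3 kg.

1.743 × 10^3 kg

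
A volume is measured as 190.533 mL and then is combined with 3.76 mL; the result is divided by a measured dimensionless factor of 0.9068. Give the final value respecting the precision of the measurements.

190.533 mL + 3.76 mL = 194.293 mL; the sum is limited to 2 decimal places (5 s.f.).
Carrying full precision, 194.293 ÷ 0.9068 = 214.262240847… mL; 0.9068 has 4 s.f., so the result keeps min(5, 4) = 4 s.f.
Rounded to 4 significant figures: 214.3 mL.

214.3 mL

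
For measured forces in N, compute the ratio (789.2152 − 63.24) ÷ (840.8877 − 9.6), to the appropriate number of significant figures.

0.8733

789.2152 − 63.24 = 725.9752, limited to 2 d.p. → 5 s.f.; 840.8877 − 9.6 = 831.2877, limited to 1 d.p. → 4 s.f.
Carrying full precision, 725.9752 ÷ 831.2877 = 0.873314016315…; keep min(5, 4) = 4 s.f.
Rounded to 4 significant figures: 0.8733.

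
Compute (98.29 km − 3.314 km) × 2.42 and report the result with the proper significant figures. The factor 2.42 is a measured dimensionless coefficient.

2.30 × 10² km

98.29 km − 3.314 km = 94.976 km; the difference is limited to 2 decimal places (4 s.f.).
Carrying full precision, 94.976 × 2.42 = 229.84192 km; 2.42 has 3 s.f., so the result keeps min(4, 3) = 3 s.f.
Rounded to 3 significant figures: 2.30 × 10² km.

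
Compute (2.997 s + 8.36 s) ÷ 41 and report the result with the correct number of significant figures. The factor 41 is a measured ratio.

0.28 s

2.997 s + 8.36 s = 11.357 s; the sum is limited to 2 decimal places (4 s.f.).
Carrying full precision, 11.357 ÷ 41 = 0.277 s; 41 has 2 s.f., so the result keeps min(4, 2) = 2 s.f.
Rounded to 2 significant figures: 0.28 s.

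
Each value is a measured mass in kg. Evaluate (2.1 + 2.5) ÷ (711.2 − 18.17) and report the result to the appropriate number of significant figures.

6.6 × 10⁻³

2.1 + 2.5 = 4.6, limited to 1 d.p. → 2 s.f.; 711.2 − 18.17 = 693.03, limited to 1 d.p. → 4 s.f.
Carrying full precision, 4.6 ÷ 693.03 = 0.00663751929931…; keep min(2, 4) = 2 s.f.
Rounded to 2 significant figures: 6.6 × 10⁻³.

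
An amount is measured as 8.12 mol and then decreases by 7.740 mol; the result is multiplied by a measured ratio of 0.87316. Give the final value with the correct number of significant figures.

8.12 mol − 7.740 mol = 0.380 mol; the difference is limited to 2 decimal places (2 s.f.).
Carrying full precision, 0.380 × 0.87316 = 0.3318008 mol; 0.87316 has 5 s.f., so the result keeps min(2, 5) = 2 s.f.
Rounded to 2 significant figures: 3.3 × 10^-1 mol.

3.3 × 10^-1 mol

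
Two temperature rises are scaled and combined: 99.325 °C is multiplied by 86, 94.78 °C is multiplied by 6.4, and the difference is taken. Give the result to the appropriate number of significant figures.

99.325 × 86 = 8541.95 → 8.5 × 10³ °C (2 s.f., last digit at the 10^2 place).
94.78 × 6.4 = 606.592 → 6.1 × 10² °C (2 s.f., last digit at the 10^1 place).
Difference: 7935.358 °C; keep the coarser place, 10^2.
Result: 7.9 × 10³ °C.

7.9 × 10³ °C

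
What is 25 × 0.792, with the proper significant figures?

2.0 × 10¹

25 × 0.792 = 19.8
Multiplication/division keeps the fewest significant figures: 25 → 2 s.f., 0.792 → 3 s.f.; limit is 2.
Rounded to 2 significant figures: 2.0 × 10¹.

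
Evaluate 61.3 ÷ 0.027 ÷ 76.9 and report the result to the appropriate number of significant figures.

61.3 ÷ 0.027 ÷ 76.9 = 29.5236719164…
Multiplication/division keeps the fewest significant figures: 61.3 → 3 s.f., 0.027 → 2 s.f., 76.9 → 3 s.f.; limit is 2.
Rounded to 2 significant figures: 3.0 × 10¹.

3.0 × 10¹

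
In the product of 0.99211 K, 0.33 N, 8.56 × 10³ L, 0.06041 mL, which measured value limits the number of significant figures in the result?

0.99211 K → 5 s.f.; 0.33 N → 2 s.f.; 8.56 × 10³ L → 3 s.f.; 0.06041 mL → 4 s.f.
The fewest is 2 significant figures, from 0.33 N.

0.33 N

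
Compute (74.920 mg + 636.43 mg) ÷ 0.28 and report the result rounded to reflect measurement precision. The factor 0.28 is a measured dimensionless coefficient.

74.920 mg + 636.43 mg = 711.350 mg; the sum is limited to 2 decimal places (5 s.f.).
Carrying full precision, 711.350 ÷ 0.28 = 2540.53571429… mg; 0.28 has 2 s.f., so the result keeps min(5, 2) = 2 s.f.
Rounded to 2 significant figures: 2.5 × 10³ mg.

2.5 × 10³ mg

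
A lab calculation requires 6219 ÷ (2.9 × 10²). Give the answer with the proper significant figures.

21

6219 ÷ (2.9 × 10²) = 21.4448275862…
Multiplication/division keeps the fewest significant figures: 6219 → 4 s.f., 2.9 × 10² → 2 s.f.; limit is 2.
Rounded to 2 significant figures: 21.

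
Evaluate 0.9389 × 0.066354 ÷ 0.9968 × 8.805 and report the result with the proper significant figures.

0.9389 × 0.066354 ÷ 0.9968 × 8.805 = 0.550310473649…
Multiplication/division keeps the fewest significant figures: 0.9389 → 4 s.f., 0.066354 → 5 s.f., 0.9968 → 4 s.f., 8.805 → 4 s.f.; limit is 4.
Rounded to 4 significant figures: 0.5503.

0.5503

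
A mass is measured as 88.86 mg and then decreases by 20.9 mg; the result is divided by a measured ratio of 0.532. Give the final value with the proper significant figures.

1.28 × 10^2 mg

88.86 mg − 20.9 mg = 67.96 mg; the difference is limited to 1 decimal place (3 s.f.).
Carrying full precision, 67.96 ÷ 0.532 = 127.744360902… mg; 0.532 has 3 s.f., so the result keeps min(3, 3) = 3 s.f.
Rounded to 3 significant figures: 1.28 × 10^2 mg.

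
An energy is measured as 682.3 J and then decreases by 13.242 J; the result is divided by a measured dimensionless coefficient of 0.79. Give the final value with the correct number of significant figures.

8.5 × 10² J

682.3 J − 13.242 J = 669.058 J; the difference is limited to 1 decimal place (4 s.f.).
Carrying full precision, 669.058 ÷ 0.79 = 846.908860759… J; 0.79 has 2 s.f., so the result keeps min(4, 2) = 2 s.f.
Rounded to 2 significant figures: 8.5 × 10² J.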